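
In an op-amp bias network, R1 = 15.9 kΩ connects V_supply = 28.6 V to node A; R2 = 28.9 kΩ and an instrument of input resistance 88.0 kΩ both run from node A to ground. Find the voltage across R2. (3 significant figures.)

V_out ≈ 16.5 V

R2 ‖ R_L = (28.9 × 88.0)/(28.9 + 88.0) = 21.76 kΩ.
Then V_out = V_supply · R2'/(R1 + R2') = 28.6 × 21.76/37.66 = 16.52 V.
(Unloaded it would be 18.4 V; the load pulls it down.)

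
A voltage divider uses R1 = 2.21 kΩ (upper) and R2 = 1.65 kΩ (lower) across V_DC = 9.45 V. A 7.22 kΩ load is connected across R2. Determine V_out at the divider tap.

First combine the lower leg with the load: R2 ‖ R_L = 1.343 kΩ.
Now apply the divider: V_out = 9.45 × 0.3780 = 3.572 V.
(Unloaded it would be 4.04 V; the load pulls it down.)

V_out ≈ 3.57 V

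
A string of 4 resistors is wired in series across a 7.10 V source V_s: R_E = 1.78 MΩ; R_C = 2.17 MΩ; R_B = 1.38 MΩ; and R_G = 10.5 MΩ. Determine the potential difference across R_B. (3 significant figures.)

ΣR = 1.78 + 2.17 + 1.38 + 10.5 = 15.83 MΩ.
Voltage divider: V = V_s · (1.380 / 15.83) = 7.10 × 0.08718 = 0.6190 V.

V ≈ 0.619 V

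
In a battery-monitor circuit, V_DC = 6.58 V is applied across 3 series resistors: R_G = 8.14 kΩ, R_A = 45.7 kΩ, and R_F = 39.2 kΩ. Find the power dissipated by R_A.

P ≈ 0.229 mW

ΣR = 93.04 kΩ → I = 6.58/93.04 = 0.07072 mA.
P(R_A) = I²·R_A = (0.07072)² × 45.7 = 0.2286 mW.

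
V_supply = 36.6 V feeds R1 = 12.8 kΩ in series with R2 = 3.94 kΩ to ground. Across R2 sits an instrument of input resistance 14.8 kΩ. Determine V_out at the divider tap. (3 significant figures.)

First combine the lower leg with the load: R2 ‖ R_L = 3.112 kΩ.
Then V_out = V_supply · R2'/(R1 + R2') = 36.6 × 3.112/15.91 = 7.157 V.

V_out ≈ 7.16 V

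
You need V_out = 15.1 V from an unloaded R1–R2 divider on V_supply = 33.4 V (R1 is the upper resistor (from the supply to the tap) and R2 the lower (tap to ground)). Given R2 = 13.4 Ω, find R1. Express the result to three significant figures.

R1 ≈ 16.2 Ω

V_out/V_supply = R2/(R1+R2) = 0.4521.
R1 = R2·(1/k − 1) = 13.4 × 1.212 = 16.24 Ω.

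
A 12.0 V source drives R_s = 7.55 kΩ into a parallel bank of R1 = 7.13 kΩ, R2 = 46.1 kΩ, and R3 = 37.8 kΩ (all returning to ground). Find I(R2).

Equivalent of the parallel group: R_p = 5.308 kΩ.
Node voltage V_A = V_in · R_p/(R_s + R_p) = 12.0 × 0.4128 = 4.954 V.
Branch current I = V_A/R2 = 4.954/46.1 = 0.1075 mA.
(Equivalently: I_total = 0.9333 mA, then current-divider fraction G_k/ΣG = 0.1151.)

I ≈ 0.107 mA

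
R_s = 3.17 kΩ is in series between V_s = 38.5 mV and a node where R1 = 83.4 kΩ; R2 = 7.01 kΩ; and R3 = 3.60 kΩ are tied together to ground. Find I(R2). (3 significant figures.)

I ≈ 2.32 µA

Equivalent of the parallel group: R_p = 2.313 kΩ.
V_A by voltage divider: V_A = 38.5 × 2.313/(3.17 + 2.313) = 16.24 mV.
Branch current I = V_A/R2 = 16.24/7.01 = 2.317 µA.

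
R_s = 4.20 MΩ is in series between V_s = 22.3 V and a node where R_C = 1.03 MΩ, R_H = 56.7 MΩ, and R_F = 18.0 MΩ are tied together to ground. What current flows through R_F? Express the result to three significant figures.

Equivalent of the parallel group: R_p = 0.9578 MΩ.
V_A = 22.3 × 0.9578/5.158 = 4.141 V.
I(R_F) = V_A / R_F = 4.141/18.0 = 0.2301 µA.
(Check via current divider: I_total = 4.324 µA; share G_k/ΣG = 0.05321 → same result.)

I ≈ 0.230 µA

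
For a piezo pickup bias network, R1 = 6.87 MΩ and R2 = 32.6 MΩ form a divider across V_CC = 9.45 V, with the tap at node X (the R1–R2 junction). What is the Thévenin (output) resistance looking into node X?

R_th ≈ 5.67 MΩ

Zeroing V_CC shorts the top of R1 to ground, so R_th = R1 ‖ R2 = 5.674 MΩ.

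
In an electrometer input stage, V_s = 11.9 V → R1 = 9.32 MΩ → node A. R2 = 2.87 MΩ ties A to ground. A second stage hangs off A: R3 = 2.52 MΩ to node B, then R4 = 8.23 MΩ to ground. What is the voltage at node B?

V_B ≈ 1.78 V

Looking into the second stage from A: R3 + R4 = 10.75 MΩ appears in parallel with R2.
Effective lower resistance at A: R2 ‖ 10.75 = 2.265 MΩ.
V_A = 11.9 × 2.265/(9.32 + 2.265) = 2.327 V.
Stage 2 is unloaded, so V_B = V_A · R4/(R3+R4) = 2.327 × 8.23/10.75 = 1.781 V.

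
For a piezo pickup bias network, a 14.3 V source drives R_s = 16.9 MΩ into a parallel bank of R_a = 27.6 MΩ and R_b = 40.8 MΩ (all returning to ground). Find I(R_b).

I ≈ 0.173 µA

Equivalent of the parallel group: R_p = 16.46 MΩ.
Node voltage V_A = V_in · R_p/(R_s + R_p) = 14.3 × 0.4935 = 7.056 V.
Branch current I = V_A/R_b = 7.056/40.8 = 0.1730 µA.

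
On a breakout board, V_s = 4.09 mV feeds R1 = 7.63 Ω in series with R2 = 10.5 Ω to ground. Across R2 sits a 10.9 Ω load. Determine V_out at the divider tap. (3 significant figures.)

First combine the lower leg with the load: R2 ‖ R_L = 5.348 Ω.
Now apply the divider: V_out = 4.09 × 0.4121 = 1.685 mV.

V_out ≈ 1.69 mV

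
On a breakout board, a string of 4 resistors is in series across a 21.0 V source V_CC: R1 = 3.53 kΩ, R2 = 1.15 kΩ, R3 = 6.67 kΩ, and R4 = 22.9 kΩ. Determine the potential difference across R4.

V ≈ 14.0 V

Series total: ΣR = 3.53 + 1.15 + 6.67 + 22.9 = 34.25 kΩ.
By the voltage-divider rule, V = 21.0 × 22.90/34.25 = 14.04 V.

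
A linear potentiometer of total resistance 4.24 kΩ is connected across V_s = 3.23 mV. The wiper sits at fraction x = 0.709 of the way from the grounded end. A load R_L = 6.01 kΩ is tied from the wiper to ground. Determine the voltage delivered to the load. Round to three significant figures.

Split the track: R_lower = x·R_p = 3.006 kΩ, R_upper = (1−x)·R_p = 1.234 kΩ.
(x·R_p) ‖ R_L = 2.004 kΩ.
V_out = 3.23 × 2.004/(1.234 + 2.004) = 1.999 mV.

V_out ≈ 2.00 mV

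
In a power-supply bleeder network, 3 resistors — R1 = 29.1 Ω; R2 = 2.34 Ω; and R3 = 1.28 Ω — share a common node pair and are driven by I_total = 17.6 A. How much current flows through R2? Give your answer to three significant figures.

Total conductance ΣG = 1/29.1 + 1/2.34 + 1/1.28 = 1.243 (units of 1/Ω).
Current divider: I(R2) = I_total · G_k/ΣG = 17.6 × (0.4274/1.243) = 17.6 × 0.3438 = 6.051 A.

I ≈ 6.05 A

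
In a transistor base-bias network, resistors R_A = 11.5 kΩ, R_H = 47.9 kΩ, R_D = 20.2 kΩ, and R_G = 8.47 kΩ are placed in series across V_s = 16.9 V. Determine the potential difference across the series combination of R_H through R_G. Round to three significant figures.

Total series resistance ΣR = 11.5 + 47.9 + 20.2 + 8.47 = 88.07 kΩ.
R_{R_H..R_G} = 47.9 + 20.2 + 8.47 = 76.57 kΩ.
Voltage divider: V = V_s · (76.57 / 88.07) = 16.9 × 0.8694 = 14.69 V.

V ≈ 14.7 V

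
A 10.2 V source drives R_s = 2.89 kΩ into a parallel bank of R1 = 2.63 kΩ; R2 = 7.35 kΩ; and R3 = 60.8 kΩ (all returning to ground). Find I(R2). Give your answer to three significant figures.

Combine the parallel branches: R_p = (1/2.63 + 1/7.35 + 1/60.8)⁻¹ = 1.877 kΩ.
V_A by voltage divider: V_A = 10.2 × 1.877/(2.89 + 1.877) = 4.016 V.
I(R2) = V_A / R2 = 4.016/7.35 = 0.5464 mA.
(Check via current divider: I_total = 2.140 mA; share G_k/ΣG = 0.2554 → same result.)

I ≈ 0.546 mA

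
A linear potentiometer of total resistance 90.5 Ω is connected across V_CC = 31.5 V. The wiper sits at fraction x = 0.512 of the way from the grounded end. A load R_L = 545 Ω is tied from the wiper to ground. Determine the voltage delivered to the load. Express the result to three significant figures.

V_out ≈ 15.5 V

Split the track: R_lower = x·R_p = 46.34 Ω, R_upper = (1−x)·R_p = 44.16 Ω.
Lower segment in parallel with the load: 46.34 ‖ 545 = 42.71 Ω.
V_out = 31.5 × 42.71/(44.16 + 42.71) = 15.49 V.
(Unloaded: V_out = x·V_CC = 16.1 V.)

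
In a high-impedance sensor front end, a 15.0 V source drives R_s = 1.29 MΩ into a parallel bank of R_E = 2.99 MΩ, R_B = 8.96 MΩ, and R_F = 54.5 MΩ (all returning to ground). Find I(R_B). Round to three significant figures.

I ≈ 1.05 µA

Equivalent of the parallel group: R_p = 2.153 MΩ.
V_A = 15.0 × 2.153/3.443 = 9.380 V.
Branch current I = V_A/R_B = 9.380/8.96 = 1.047 µA.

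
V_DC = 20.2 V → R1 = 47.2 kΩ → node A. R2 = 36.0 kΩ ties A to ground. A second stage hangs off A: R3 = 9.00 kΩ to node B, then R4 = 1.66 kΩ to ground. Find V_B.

V_B ≈ 0.467 V

Looking into the second stage from A: R3 + R4 = 10.66 kΩ appears in parallel with R2.
R2 ‖ (R3+R4) = 8.225 kΩ.
So V_A = 20.2 × 0.1484 = 2.998 V.
Then the unloaded second divider: V_B = V_A × R4/(R3+R4) = 2.998 × 0.1557 = 0.4668 V.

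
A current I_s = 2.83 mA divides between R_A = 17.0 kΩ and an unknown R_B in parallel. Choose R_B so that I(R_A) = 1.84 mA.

R_B ≈ 31.6 kΩ

The fraction through R_A equals R_B/(R_A+R_B).
With f = 0.6502, R_B = R_A · f/(1−f) = 17.0 × 1.859 = 31.60 kΩ.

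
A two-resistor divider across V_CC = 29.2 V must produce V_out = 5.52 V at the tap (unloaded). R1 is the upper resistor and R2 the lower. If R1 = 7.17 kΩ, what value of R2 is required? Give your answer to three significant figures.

R2 ≈ 1.67 kΩ

The divider ratio is R2/(R1+R2) = 5.52/29.2 = 0.1890.
So R2 = R1 · V_out/(V_CC − V_out) = 7.17 × 5.52/(29.2 − 5.52) = 7.17 × 0.2331 = 1.671 kΩ.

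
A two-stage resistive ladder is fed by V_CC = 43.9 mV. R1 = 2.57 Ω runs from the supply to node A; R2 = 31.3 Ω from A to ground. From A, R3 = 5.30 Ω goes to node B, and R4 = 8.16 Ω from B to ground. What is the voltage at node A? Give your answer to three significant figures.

Looking into the second stage from A: R3 + R4 = 13.46 Ω appears in parallel with R2.
R2 ‖ (R3+R4) = 9.412 Ω.
First divider: V_A = V_CC · 9.412/(2.57 + 9.412) = 34.48 mV.

V_A ≈ 34.5 mV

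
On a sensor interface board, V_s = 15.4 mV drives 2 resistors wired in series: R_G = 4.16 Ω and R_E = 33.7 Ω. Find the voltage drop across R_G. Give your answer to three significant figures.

V ≈ 1.69 mV

Total series resistance ΣR = 4.16 + 33.7 = 37.86 Ω.
By the voltage-divider rule, V = 15.4 × 4.160/37.86 = 1.692 mV.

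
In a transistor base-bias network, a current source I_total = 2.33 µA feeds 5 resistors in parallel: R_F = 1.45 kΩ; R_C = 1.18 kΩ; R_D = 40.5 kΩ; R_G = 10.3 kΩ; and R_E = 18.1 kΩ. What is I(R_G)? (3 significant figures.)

Total conductance ΣG = 1/1.45 + 1/1.18 + 1/40.5 + 1/10.3 + 1/18.1 = 1.714 (units of 1/kΩ).
R_G takes the fraction G_k/ΣG = 0.09709/1.714 = 0.05664, so I = 2.33 × 0.05664 = 0.1320 µA.

I ≈ 0.132 µA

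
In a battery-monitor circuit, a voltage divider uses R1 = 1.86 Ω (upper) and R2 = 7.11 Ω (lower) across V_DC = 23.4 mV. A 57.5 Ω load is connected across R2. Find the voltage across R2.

First combine the lower leg with the load: R2 ‖ R_L = 6.328 Ω.
Now apply the divider: V_out = 23.4 × 0.7728 = 18.08 mV.

V_out ≈ 18.1 mV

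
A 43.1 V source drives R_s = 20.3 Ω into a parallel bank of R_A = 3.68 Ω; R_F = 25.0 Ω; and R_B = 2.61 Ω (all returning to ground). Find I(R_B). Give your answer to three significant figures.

I ≈ 1.09 A

Parallel bank: R_p = 1/(1/3.68 + 1/25.0 + 1/2.61) = 1.439 Ω.
V_A = 43.1 × 1.439/21.74 = 2.853 V.
I(R_B) = V_A / R_B = 2.853/2.61 = 1.093 A.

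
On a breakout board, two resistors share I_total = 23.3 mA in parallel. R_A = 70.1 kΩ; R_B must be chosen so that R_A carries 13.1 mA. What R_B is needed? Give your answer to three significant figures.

R_B ≈ 90.0 kΩ

Two-branch current divider: I_A = I_total · R_B/(R_A + R_B).
13.1/23.3 = R_B/(R_A + R_B) → R_B = R_A · (0.5622)/(1 − 0.5622) = 70.1 × 1.284 = 90.03 kΩ.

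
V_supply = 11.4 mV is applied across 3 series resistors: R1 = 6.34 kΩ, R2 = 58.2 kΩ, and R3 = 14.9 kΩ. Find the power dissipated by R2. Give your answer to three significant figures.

P ≈ 1.20 nW

ΣR = 79.44 kΩ → I = 11.4/79.44 = 0.1435 µA.
V(R2) = I·R = 8.352 mV; P = V·I = 8.352 × 0.1435 = 1.199 nW.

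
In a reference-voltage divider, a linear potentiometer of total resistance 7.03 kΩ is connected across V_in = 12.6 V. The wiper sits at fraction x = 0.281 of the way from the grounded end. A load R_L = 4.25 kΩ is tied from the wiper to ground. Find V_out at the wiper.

V_out ≈ 2.65 V

Split the track: R_lower = x·R_p = 1.975 kΩ, R_upper = (1−x)·R_p = 5.055 kΩ.
Lower segment in parallel with the load: 1.975 ‖ 4.25 = 1.349 kΩ.
Then V_out = V_in · 1.349/(5.055 + 1.349) = 2.654 V.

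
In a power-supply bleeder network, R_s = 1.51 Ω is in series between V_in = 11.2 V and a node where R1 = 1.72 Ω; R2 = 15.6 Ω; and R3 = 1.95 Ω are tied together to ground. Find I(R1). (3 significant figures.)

Equivalent of the parallel group: R_p = 0.8633 Ω.
V_A by voltage divider: V_A = 11.2 × 0.8633/(1.51 + 0.8633) = 4.074 V.
I(R1) = V_A / R1 = 4.074/1.72 = 2.369 A.

I ≈ 2.37 A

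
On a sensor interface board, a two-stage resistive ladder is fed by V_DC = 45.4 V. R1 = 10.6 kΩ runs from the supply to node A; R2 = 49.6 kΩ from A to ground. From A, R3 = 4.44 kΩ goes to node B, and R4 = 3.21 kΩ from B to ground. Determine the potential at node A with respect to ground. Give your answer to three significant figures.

Node A sees R2 in parallel with the series input of stage 2, R3 + R4 = 7.650 kΩ.
R2 ‖ (R3+R4) = 6.628 kΩ.
V_A = 45.4 × 6.628/(10.6 + 6.628) = 17.47 V.

V_A ≈ 17.5 V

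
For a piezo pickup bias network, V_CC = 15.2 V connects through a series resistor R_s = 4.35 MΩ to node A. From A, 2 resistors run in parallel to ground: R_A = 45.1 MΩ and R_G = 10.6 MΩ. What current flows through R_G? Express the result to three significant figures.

I ≈ 0.952 µA

Combine the parallel branches: R_p = (1/45.1 + 1/10.6)⁻¹ = 8.583 MΩ.
Node voltage V_A = V_CC · R_p/(R_s + R_p) = 15.2 × 0.6636 = 10.09 V.
Branch current I = V_A/R_G = 10.09/10.6 = 0.9516 µA.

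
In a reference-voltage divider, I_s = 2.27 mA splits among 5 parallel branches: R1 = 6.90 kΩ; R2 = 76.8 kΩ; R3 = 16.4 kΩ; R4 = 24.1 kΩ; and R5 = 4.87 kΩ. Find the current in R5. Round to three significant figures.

Total conductance ΣG = 1/6.90 + 1/76.8 + 1/16.4 + 1/24.1 + 1/4.87 = 0.4658 (units of 1/kΩ).
By the current-divider rule, I = I_s · G_k/ΣG = 2.27 × 0.4409 = 1.001 mA.

I ≈ 1.00 mA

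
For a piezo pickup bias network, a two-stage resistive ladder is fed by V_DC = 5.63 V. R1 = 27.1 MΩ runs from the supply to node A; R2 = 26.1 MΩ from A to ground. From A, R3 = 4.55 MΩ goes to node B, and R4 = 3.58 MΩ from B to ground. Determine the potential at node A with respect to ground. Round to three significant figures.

Looking into the second stage from A: R3 + R4 = 8.130 MΩ appears in parallel with R2.
R2 ‖ (R3+R4) = 6.199 MΩ.
First divider: V_A = V_DC · 6.199/(27.1 + 6.199) = 1.048 V.

V_A ≈ 1.05 V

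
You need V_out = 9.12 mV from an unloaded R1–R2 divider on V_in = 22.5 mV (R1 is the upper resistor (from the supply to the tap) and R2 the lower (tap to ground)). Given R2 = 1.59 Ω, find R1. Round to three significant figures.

R1 ≈ 2.33 Ω

The divider ratio is R2/(R1+R2) = 9.12/22.5 = 0.4053.
So R1 = R2 · (V_in/V_out − 1) = 1.59 × (22.5/9.12 − 1) = 1.59 × 1.467 = 2.333 Ω.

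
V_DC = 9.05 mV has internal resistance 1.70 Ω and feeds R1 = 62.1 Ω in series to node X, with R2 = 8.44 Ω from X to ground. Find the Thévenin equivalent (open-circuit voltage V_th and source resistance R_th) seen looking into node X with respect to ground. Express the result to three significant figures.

V_th ≈ 1.06 mV, R_th ≈ 7.45 Ω

R1' = 1.70 + 62.1 = 63.80 Ω (source resistance + R1).
With X open, the divider is unloaded: V_th = 9.05 × 8.44/72.24 = 1.057 mV.
Looking into X with the source shorted: R_th = R1'·R2/(R1'+R2) = 63.80 × 8.44/72.24 = 7.454 Ω.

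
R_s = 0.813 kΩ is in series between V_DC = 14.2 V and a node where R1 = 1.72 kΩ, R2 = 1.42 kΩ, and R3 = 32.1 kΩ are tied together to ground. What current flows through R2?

Combine the parallel branches: R_p = (1/1.72 + 1/1.42 + 1/32.1)⁻¹ = 0.7594 kΩ.
V_A = 14.2 × 0.7594/1.572 = 6.858 V.
I(R2) = V_A / R2 = 6.858/1.42 = 4.830 mA.

I ≈ 4.83 mA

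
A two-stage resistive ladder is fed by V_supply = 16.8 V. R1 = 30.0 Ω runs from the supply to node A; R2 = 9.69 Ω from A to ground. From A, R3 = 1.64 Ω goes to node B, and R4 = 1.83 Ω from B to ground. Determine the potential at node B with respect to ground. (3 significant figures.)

V_B ≈ 0.695 V

Node A sees R2 in parallel with the series input of stage 2, R3 + R4 = 3.470 Ω.
Effective lower resistance at A: R2 ‖ 3.470 = 2.555 Ω.
V_A = 16.8 × 2.555/(30.0 + 2.555) = 1.319 V.
Then the unloaded second divider: V_B = V_A × R4/(R3+R4) = 1.319 × 0.5274 = 0.6954 V.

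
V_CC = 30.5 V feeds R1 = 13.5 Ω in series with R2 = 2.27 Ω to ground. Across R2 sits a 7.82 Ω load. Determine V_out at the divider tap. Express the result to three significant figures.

V_out ≈ 3.52 V

R2 ‖ R_L = (2.27 × 7.82)/(2.27 + 7.82) = 1.759 Ω.
Then V_out = V_CC · R2'/(R1 + R2') = 30.5 × 1.759/15.26 = 3.516 V.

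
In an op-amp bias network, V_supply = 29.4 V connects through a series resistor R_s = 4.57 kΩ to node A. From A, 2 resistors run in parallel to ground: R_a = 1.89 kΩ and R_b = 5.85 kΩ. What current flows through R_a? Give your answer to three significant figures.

I ≈ 3.70 mA

Equivalent of the parallel group: R_p = 1.428 kΩ.
Node voltage V_A = V_supply · R_p/(R_s + R_p) = 29.4 × 0.2381 = 7.001 V.
I(R_a) = V_A / R_a = 7.001/1.89 = 3.704 mA.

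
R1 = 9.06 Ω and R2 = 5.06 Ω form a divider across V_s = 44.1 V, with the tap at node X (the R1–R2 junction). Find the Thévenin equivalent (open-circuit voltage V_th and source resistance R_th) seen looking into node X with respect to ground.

With X open, the divider is unloaded: V_th = 44.1 × 5.06/14.12 = 15.80 V.
Looking into X with the source shorted: R_th = R1·R2/(R1+R2) = 9.060 × 5.06/14.12 = 3.247 Ω.

V_th ≈ 15.8 V, R_th ≈ 3.25 Ω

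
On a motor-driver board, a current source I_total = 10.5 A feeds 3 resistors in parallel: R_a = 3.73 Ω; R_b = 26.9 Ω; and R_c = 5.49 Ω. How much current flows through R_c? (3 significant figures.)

I ≈ 3.92 A

ΣG = 1/3.73 + 1/26.9 + 1/5.49 = 0.4874.
By the current-divider rule, I = I_total · G_k/ΣG = 10.5 × 0.3737 = 3.924 A.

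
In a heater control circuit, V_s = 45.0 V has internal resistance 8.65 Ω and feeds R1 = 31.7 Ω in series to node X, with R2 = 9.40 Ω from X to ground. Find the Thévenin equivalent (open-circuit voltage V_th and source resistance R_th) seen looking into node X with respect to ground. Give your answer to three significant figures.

R1' = 8.65 + 31.7 = 40.35 Ω (source resistance + R1).
Open-circuit (no load on X): V_th = V_s · R2/(R1' + R2) = 45.0 × 9.40/(40.35 + 9.40) = 8.503 V.
Zeroing V_s shorts the top of R1' to ground, so R_th = R1' ‖ R2 = 7.624 Ω.

V_th ≈ 8.50 V, R_th ≈ 7.62 Ω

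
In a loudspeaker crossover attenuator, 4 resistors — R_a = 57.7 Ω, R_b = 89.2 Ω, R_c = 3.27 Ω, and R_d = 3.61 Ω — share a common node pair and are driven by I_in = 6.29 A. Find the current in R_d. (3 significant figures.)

I ≈ 2.85 A

Conductances: ΣG = 1/57.7 + 1/89.2 + 1/3.27 + 1/3.61 = 0.6114 (1/Ω).
R_d takes the fraction G_k/ΣG = 0.2770/0.6114 = 0.4531, so I = 6.29 × 0.4531 = 2.850 A.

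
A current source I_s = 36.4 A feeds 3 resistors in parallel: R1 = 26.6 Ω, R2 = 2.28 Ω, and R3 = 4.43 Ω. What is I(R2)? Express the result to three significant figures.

I ≈ 22.7 A

Conductances: ΣG = 1/26.6 + 1/2.28 + 1/4.43 = 0.7019 (1/Ω).
By the current-divider rule, I = I_s · G_k/ΣG = 36.4 × 0.6248 = 22.74 A.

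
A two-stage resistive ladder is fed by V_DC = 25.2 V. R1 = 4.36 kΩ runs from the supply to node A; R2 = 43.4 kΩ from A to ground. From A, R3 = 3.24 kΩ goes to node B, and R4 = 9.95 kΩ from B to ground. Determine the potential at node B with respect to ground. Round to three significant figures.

V_B ≈ 13.3 V

Looking into the second stage from A: R3 + R4 = 13.19 kΩ appears in parallel with R2.
R2 ‖ (R3+R4) = 10.12 kΩ.
So V_A = 25.2 × 0.6988 = 17.61 V.
Stage 2 is unloaded, so V_B = V_A · R4/(R3+R4) = 17.61 × 9.95/13.19 = 13.28 V.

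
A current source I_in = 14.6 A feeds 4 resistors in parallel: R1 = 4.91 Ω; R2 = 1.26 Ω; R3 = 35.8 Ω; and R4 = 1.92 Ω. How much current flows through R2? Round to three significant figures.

I ≈ 7.49 A

Conductances: ΣG = 1/4.91 + 1/1.26 + 1/35.8 + 1/1.92 = 1.546 (1/Ω).
By the current-divider rule, I = I_in · G_k/ΣG = 14.6 × 0.5133 = 7.495 A.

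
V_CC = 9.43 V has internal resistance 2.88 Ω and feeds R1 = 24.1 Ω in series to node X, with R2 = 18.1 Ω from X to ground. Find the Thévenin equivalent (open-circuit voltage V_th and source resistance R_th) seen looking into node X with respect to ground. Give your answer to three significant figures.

V_th ≈ 3.79 V, R_th ≈ 10.8 Ω

R1' = 2.88 + 24.1 = 26.98 Ω (source resistance + R1).
With X open, the divider is unloaded: V_th = 9.43 × 18.1/45.08 = 3.786 V.
Zeroing V_CC shorts the top of R1' to ground, so R_th = R1' ‖ R2 = 10.83 Ω.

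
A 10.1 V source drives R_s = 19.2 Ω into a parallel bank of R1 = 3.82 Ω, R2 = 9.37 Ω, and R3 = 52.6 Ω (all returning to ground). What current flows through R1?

I ≈ 0.313 A

Equivalent of the parallel group: R_p = 2.581 Ω.
V_A by voltage divider: V_A = 10.1 × 2.581/(19.2 + 2.581) = 1.197 V.
Branch current I = V_A/R1 = 1.197/3.82 = 0.3133 A.
(Equivalently: I_total = 0.4637 A, then current-divider fraction G_k/ΣG = 0.6755.)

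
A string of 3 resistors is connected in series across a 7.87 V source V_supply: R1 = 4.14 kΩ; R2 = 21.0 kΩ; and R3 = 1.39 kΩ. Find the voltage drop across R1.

V ≈ 1.23 V

ΣR = 4.14 + 21.0 + 1.39 = 26.53 kΩ.
By the voltage-divider rule, V = 7.87 × 4.140/26.53 = 1.228 V.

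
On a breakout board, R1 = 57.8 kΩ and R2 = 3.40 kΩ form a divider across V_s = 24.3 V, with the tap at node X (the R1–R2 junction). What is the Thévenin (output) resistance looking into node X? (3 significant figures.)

Zeroing V_s shorts the top of R1 to ground, so R_th = R1 ‖ R2 = 3.211 kΩ.

R_th ≈ 3.21 kΩ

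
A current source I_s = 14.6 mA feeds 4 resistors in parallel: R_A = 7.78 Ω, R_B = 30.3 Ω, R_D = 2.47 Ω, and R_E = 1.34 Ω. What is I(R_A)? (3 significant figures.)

Conductances: ΣG = 1/7.78 + 1/30.3 + 1/2.47 + 1/1.34 = 1.313 (1/Ω).
R_A takes the fraction G_k/ΣG = 0.1285/1.313 = 0.09792, so I = 14.6 × 0.09792 = 1.430 mA.

I ≈ 1.43 mA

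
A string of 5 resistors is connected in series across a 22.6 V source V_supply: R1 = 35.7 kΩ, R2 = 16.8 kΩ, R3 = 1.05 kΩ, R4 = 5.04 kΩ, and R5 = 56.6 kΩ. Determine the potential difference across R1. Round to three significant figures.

V ≈ 7.00 V

Series total: ΣR = 35.7 + 16.8 + 1.05 + 5.04 + 56.6 = 115.2 kΩ.
V = V_supply · R/ΣR = 22.6 × 0.3099 = 7.004 V.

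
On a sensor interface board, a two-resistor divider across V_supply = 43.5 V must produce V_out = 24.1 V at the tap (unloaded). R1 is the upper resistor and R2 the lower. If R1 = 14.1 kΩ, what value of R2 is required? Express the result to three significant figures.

R2 ≈ 17.5 kΩ

V_out/V_supply = R2/(R1+R2) = 0.5540.
So R2 = R1 · V_out/(V_supply − V_out) = 14.1 × 24.1/(43.5 − 24.1) = 14.1 × 1.242 = 17.52 kΩ.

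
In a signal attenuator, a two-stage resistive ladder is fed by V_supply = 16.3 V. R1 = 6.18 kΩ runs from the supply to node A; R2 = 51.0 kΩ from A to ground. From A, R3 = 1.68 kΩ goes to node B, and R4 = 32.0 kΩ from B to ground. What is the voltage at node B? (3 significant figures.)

V_B ≈ 11.9 V

Looking into the second stage from A: R3 + R4 = 33.68 kΩ appears in parallel with R2.
Effective lower resistance at A: R2 ‖ 33.68 = 20.28 kΩ.
First divider: V_A = V_supply · 20.28/(6.18 + 20.28) = 12.49 V.
Then the unloaded second divider: V_B = V_A × R4/(R3+R4) = 12.49 × 0.9501 = 11.87 V.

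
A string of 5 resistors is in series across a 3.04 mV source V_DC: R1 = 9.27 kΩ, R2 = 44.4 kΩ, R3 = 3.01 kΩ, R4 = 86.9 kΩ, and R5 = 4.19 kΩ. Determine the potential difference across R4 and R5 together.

V ≈ 1.87 mV

ΣR = 9.27 + 44.4 + 3.01 + 86.9 + 4.19 = 147.8 kΩ.
R_{R4..R5} = 86.9 + 4.19 = 91.09 kΩ.
V = V_DC · R/ΣR = 3.04 × 0.6164 = 1.874 mV.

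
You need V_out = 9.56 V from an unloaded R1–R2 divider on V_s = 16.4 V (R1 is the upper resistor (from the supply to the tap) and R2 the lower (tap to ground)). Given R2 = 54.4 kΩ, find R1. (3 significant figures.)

R1 ≈ 38.9 kΩ

V_out/V_s = R2/(R1+R2) = 0.5829.
So R1 = R2 · (V_s/V_out − 1) = 54.4 × (16.4/9.56 − 1) = 54.4 × 0.7155 = 38.92 kΩ.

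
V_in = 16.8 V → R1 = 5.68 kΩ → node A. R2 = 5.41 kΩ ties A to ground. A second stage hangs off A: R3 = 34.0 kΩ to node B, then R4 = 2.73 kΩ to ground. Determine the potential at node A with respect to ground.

V_A ≈ 7.62 V

The second stage (R3 + R4 = 36.73 kΩ) loads node A in parallel with R2.
Effective lower resistance at A: R2 ‖ 36.73 = 4.715 kΩ.
First divider: V_A = V_in · 4.715/(5.68 + 4.715) = 7.621 V.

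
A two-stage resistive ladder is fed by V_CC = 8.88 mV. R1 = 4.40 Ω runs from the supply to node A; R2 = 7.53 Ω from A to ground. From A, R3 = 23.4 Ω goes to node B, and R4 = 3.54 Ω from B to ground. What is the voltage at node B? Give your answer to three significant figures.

V_B ≈ 0.668 mV

Looking into the second stage from A: R3 + R4 = 26.94 Ω appears in parallel with R2.
Effective lower resistance at A: R2 ‖ 26.94 = 5.885 Ω.
First divider: V_A = V_CC · 5.885/(4.40 + 5.885) = 5.081 mV.
Then the unloaded second divider: V_B = V_A × R4/(R3+R4) = 5.081 × 0.1314 = 0.6677 mV.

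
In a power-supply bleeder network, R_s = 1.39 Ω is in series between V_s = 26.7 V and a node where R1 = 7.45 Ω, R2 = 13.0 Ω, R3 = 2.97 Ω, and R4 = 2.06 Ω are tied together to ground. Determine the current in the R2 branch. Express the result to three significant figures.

I ≈ 0.843 A

Parallel bank: R_p = 1/(1/7.45 + 1/13.0 + 1/2.97 + 1/2.06) = 0.9678 Ω.
Node voltage V_A = V_s · R_p/(R_s + R_p) = 26.7 × 0.4105 = 10.96 V.
Branch current I = V_A/R2 = 10.96/13.0 = 0.8430 A.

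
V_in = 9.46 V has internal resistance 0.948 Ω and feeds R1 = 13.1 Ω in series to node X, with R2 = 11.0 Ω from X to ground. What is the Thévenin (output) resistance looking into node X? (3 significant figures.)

R_th ≈ 6.17 Ω

R1' = 0.948 + 13.1 = 14.05 Ω (source resistance + R1).
With V_in suppressed (replaced by a short), R_th = R1' ‖ R2 = (14.05 × 11.0)/(14.05 + 11.0) = 6.169 Ω.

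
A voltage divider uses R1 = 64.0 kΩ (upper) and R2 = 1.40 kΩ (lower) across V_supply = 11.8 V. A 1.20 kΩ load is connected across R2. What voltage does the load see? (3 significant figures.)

First combine the lower leg with the load: R2 ‖ R_L = 0.6462 kΩ.
Now apply the divider: V_out = 11.8 × 0.009995 = 0.1179 V.

V_out ≈ 0.118 V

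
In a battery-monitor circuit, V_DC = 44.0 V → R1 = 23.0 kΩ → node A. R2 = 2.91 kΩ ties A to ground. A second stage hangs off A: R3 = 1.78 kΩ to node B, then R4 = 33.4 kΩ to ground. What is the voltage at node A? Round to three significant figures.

V_A ≈ 4.60 V

Looking into the second stage from A: R3 + R4 = 35.18 kΩ appears in parallel with R2.
Effective lower resistance at A: R2 ‖ 35.18 = 2.688 kΩ.
V_A = 44.0 × 2.688/(23.0 + 2.688) = 4.604 V.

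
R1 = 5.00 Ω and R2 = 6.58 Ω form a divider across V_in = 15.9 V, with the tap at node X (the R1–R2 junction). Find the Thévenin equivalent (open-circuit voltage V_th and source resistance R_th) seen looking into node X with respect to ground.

V_th ≈ 9.03 V, R_th ≈ 2.84 Ω

Open-circuit (no load on X): V_th = V_in · R2/(R1 + R2) = 15.9 × 6.58/(5.000 + 6.58) = 9.035 V.
With V_in suppressed (replaced by a short), R_th = R1 ‖ R2 = (5.000 × 6.58)/(5.000 + 6.58) = 2.841 Ω.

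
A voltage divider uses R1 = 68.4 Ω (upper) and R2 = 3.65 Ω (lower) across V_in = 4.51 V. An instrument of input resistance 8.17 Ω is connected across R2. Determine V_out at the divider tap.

V_out ≈ 0.160 V

R2 ‖ R_L = (3.65 × 8.17)/(3.65 + 8.17) = 2.523 Ω.
Voltage divider with the loaded lower leg: V_out = 4.51 × 2.523/(68.4 + 2.523) = 4.51 × 0.03557 = 0.1604 V.
(Unloaded it would be 0.228 V; the load pulls it down.)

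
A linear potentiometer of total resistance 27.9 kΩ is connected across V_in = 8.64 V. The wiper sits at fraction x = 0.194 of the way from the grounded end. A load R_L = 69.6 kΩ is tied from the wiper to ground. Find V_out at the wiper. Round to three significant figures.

Lower segment x·R_p = 5.413 kΩ; upper segment (1−x)·R_p = 22.49 kΩ.
R_L loads the lower segment: effective lower R = 5.022 kΩ.
Loaded-divider output: V_out = 8.64 × 0.1826 = 1.577 V.

V_out ≈ 1.58 V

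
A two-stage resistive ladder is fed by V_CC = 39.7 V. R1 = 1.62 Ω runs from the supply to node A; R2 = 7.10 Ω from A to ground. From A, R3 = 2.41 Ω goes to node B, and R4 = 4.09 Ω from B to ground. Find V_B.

Node A sees R2 in parallel with the series input of stage 2, R3 + R4 = 6.500 Ω.
Effective lower resistance at A: R2 ‖ 6.500 = 3.393 Ω.
So V_A = 39.7 × 0.6769 = 26.87 V.
Then the unloaded second divider: V_B = V_A × R4/(R3+R4) = 26.87 × 0.6292 = 16.91 V.

V_B ≈ 16.9 V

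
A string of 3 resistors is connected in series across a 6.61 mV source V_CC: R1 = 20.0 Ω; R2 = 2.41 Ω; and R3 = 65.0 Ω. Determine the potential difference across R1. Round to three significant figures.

Total series resistance ΣR = 20.0 + 2.41 + 65.0 = 87.41 Ω.
Voltage divider: V = V_CC · (20.00 / 87.41) = 6.61 × 0.2288 = 1.512 mV.

V ≈ 1.51 mV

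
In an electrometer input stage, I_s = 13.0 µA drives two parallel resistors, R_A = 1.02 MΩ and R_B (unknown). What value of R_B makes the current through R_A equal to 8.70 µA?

R_B ≈ 2.06 MΩ

The fraction through R_A equals R_B/(R_A+R_B).
With f = 0.6692, R_B = R_A · f/(1−f) = 1.02 × 2.023 = 2.064 MΩ.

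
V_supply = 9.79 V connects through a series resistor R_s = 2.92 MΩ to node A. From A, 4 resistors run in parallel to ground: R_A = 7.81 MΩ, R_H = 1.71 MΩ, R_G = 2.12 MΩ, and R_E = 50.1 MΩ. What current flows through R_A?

Equivalent of the parallel group: R_p = 0.8302 MΩ.
Node voltage V_A = V_supply · R_p/(R_s + R_p) = 9.79 × 0.2214 = 2.167 V.
I(R_A) = V_A / R_A = 2.167/7.81 = 0.2775 µA.
(Check via current divider: I_total = 2.611 µA; share G_k/ΣG = 0.1063 → same result.)

I ≈ 0.278 µA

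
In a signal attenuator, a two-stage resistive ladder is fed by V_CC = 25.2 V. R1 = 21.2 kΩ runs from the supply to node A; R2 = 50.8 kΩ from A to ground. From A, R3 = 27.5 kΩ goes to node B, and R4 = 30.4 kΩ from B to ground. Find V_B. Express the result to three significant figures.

The second stage (R3 + R4 = 57.90 kΩ) loads node A in parallel with R2.
Effective lower resistance at A: R2 ‖ 57.90 = 27.06 kΩ.
So V_A = 25.2 × 0.5607 = 14.13 V.
V_B = V_A × 0.5250 = 7.419 V.

V_B ≈ 7.42 V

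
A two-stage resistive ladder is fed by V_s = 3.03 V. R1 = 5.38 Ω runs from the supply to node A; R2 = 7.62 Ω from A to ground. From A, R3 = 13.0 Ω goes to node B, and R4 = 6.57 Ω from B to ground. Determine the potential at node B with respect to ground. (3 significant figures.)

The second stage (R3 + R4 = 19.57 Ω) loads node A in parallel with R2.
R2 ‖ (R3+R4) = 5.484 Ω.
First divider: V_A = V_s · 5.484/(5.38 + 5.484) = 1.530 V.
Then the unloaded second divider: V_B = V_A × R4/(R3+R4) = 1.530 × 0.3357 = 0.5135 V.

V_B ≈ 0.514 V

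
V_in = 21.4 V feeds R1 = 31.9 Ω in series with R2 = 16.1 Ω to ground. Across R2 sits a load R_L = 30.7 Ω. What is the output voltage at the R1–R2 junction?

V_out ≈ 5.32 V

The load sits in parallel with R2, giving an effective lower resistance R2' = R2·R_L/(R2+R_L) = 10.56 Ω.
Now apply the divider: V_out = 21.4 × 0.2487 = 5.323 V.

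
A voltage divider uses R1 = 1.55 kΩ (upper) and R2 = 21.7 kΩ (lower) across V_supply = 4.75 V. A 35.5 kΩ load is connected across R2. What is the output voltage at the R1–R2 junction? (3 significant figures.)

R2 ‖ R_L = (21.7 × 35.5)/(21.7 + 35.5) = 13.47 kΩ.
Voltage divider with the loaded lower leg: V_out = 4.75 × 13.47/(1.55 + 13.47) = 4.75 × 0.8968 = 4.260 V.

V_out ≈ 4.26 V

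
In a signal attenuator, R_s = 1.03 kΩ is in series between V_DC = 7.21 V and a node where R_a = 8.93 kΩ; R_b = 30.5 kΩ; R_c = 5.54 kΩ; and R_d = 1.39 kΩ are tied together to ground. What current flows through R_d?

I ≈ 2.50 mA

Equivalent of the parallel group: R_p = 0.9572 kΩ.
Node voltage V_A = V_DC · R_p/(R_s + R_p) = 7.21 × 0.4817 = 3.473 V.
Branch current I = V_A/R_d = 3.473/1.39 = 2.499 mA.
(Equivalently: I_total = 3.628 mA, then current-divider fraction G_k/ΣG = 0.6886.)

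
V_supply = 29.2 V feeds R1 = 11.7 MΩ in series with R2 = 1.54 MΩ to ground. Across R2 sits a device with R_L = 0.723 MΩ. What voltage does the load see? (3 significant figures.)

V_out ≈ 1.18 V

First combine the lower leg with the load: R2 ‖ R_L = 0.4920 MΩ.
Voltage divider with the loaded lower leg: V_out = 29.2 × 0.4920/(11.7 + 0.4920) = 29.2 × 0.04036 = 1.178 V.
(Unloaded it would be 3.40 V; the load pulls it down.)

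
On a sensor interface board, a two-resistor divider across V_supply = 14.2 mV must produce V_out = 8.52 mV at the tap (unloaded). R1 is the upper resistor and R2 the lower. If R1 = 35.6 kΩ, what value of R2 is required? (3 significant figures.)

V_out/V_supply = R2/(R1+R2) = 0.6000.
R2 = R1 · 0.6000/(1 − 0.6000) = 53.40 kΩ.

R2 ≈ 53.4 kΩ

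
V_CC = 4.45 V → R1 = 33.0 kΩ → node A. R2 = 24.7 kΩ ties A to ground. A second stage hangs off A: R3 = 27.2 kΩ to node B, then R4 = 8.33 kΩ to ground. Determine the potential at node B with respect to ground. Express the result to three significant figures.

Looking into the second stage from A: R3 + R4 = 35.53 kΩ appears in parallel with R2.
Effective lower resistance at A: R2 ‖ 35.53 = 14.57 kΩ.
First divider: V_A = V_CC · 14.57/(33.0 + 14.57) = 1.363 V.
Then the unloaded second divider: V_B = V_A × R4/(R3+R4) = 1.363 × 0.2344 = 0.3196 V.

V_B ≈ 0.320 V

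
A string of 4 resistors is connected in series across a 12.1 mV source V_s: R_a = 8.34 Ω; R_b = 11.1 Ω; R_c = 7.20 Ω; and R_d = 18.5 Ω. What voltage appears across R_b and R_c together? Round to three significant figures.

Series total: ΣR = 8.34 + 11.1 + 7.20 + 18.5 = 45.14 Ω.
R_{R_b..R_c} = 11.1 + 7.20 = 18.30 Ω.
By the voltage-divider rule, V = 12.1 × 18.30/45.14 = 4.905 mV.

V ≈ 4.91 mV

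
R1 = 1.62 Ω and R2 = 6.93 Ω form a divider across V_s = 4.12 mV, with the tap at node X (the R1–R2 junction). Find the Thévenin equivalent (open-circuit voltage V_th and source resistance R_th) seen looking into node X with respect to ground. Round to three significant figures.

V_th is the unloaded tap voltage: V_s · R2/(R1+R2) = 4.12 × 0.8105 = 3.339 mV.
Looking into X with the source shorted: R_th = R1·R2/(R1+R2) = 1.620 × 6.93/8.550 = 1.313 Ω.

V_th ≈ 3.34 mV, R_th ≈ 1.31 Ω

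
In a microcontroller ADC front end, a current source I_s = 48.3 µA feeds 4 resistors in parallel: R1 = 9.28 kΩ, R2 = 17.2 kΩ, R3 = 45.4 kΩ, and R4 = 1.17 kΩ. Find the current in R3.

I ≈ 1.02 µA

Total conductance ΣG = 1/9.28 + 1/17.2 + 1/45.4 + 1/1.17 = 1.043 (units of 1/kΩ).
R3 takes the fraction G_k/ΣG = 0.02203/1.043 = 0.02113, so I = 48.3 × 0.02113 = 1.020 µA.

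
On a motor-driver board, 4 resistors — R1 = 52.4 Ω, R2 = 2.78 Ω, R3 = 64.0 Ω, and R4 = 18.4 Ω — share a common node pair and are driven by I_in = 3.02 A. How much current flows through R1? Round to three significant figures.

I ≈ 0.128 A

Conductances: ΣG = 1/52.4 + 1/2.78 + 1/64.0 + 1/18.4 = 0.4488 (1/Ω).
By the current-divider rule, I = I_in · G_k/ΣG = 3.02 × 0.04253 = 0.1284 A.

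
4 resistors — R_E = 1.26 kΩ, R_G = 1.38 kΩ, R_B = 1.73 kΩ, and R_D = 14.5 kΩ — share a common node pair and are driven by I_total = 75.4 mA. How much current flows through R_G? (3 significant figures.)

I ≈ 25.2 mA

Total conductance ΣG = 1/1.26 + 1/1.38 + 1/1.73 + 1/14.5 = 2.165 (units of 1/kΩ).
By the current-divider rule, I = I_total · G_k/ΣG = 75.4 × 0.3347 = 25.23 mA.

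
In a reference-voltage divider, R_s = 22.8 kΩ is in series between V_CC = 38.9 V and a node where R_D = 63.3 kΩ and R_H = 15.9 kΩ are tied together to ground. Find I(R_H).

I ≈ 0.876 mA

Equivalent of the parallel group: R_p = 12.71 kΩ.
Node voltage V_A = V_CC · R_p/(R_s + R_p) = 38.9 × 0.3579 = 13.92 V.
I(R_H) = V_A / R_H = 13.92/15.9 = 0.8756 mA.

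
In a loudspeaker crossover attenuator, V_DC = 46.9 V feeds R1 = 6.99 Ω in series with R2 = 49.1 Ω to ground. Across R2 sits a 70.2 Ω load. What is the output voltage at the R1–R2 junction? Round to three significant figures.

V_out ≈ 37.8 V

The load sits in parallel with R2, giving an effective lower resistance R2' = R2·R_L/(R2+R_L) = 28.89 Ω.
Voltage divider with the loaded lower leg: V_out = 46.9 × 28.89/(6.99 + 28.89) = 46.9 × 0.8052 = 37.76 V.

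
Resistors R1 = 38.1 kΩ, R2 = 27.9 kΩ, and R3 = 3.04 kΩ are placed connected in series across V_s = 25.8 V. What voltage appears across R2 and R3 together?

Total series resistance ΣR = 38.1 + 27.9 + 3.04 = 69.04 kΩ.
R_{R2..R3} = 27.9 + 3.04 = 30.94 kΩ.
By the voltage-divider rule, V = 25.8 × 30.94/69.04 = 11.56 V.

V ≈ 11.6 V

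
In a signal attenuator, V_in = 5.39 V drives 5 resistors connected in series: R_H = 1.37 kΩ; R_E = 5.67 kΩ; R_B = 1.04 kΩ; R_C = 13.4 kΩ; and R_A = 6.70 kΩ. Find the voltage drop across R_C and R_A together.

Total series resistance ΣR = 1.37 + 5.67 + 1.04 + 13.4 + 6.70 = 28.18 kΩ.
R_{R_C..R_A} = 13.4 + 6.70 = 20.10 kΩ.
V = V_in · R/ΣR = 5.39 × 0.7133 = 3.845 V.

V ≈ 3.84 V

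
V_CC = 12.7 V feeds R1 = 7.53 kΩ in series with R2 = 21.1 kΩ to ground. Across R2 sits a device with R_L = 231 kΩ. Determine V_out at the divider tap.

The load sits in parallel with R2, giving an effective lower resistance R2' = R2·R_L/(R2+R_L) = 19.33 kΩ.
Now apply the divider: V_out = 12.7 × 0.7197 = 9.140 V.

V_out ≈ 9.14 V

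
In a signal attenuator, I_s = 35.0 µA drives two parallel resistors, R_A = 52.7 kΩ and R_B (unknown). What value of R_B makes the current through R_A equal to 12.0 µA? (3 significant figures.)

R_B ≈ 27.5 kΩ

The fraction through R_A equals R_B/(R_A+R_B).
With f = 0.3429, R_B = R_A · f/(1−f) = 52.7 × 0.5217 = 27.50 kΩ.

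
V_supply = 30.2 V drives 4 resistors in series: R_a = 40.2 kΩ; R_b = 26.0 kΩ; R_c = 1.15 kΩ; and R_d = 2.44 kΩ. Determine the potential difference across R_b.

V ≈ 11.3 V

Series total: ΣR = 40.2 + 26.0 + 1.15 + 2.44 = 69.79 kΩ.
Voltage divider: V = V_supply · (26.00 / 69.79) = 30.2 × 0.3725 = 11.25 V.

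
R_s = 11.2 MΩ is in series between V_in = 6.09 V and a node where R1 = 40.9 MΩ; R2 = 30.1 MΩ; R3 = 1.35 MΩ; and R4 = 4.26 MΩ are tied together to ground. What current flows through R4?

I ≈ 0.114 µA

Parallel bank: R_p = 1/(1/40.9 + 1/30.1 + 1/1.35 + 1/4.26) = 0.9679 MΩ.
Node voltage V_A = V_in · R_p/(R_s + R_p) = 6.09 × 0.07955 = 0.4844 V.
Branch current I = V_A/R4 = 0.4844/4.26 = 0.1137 µA.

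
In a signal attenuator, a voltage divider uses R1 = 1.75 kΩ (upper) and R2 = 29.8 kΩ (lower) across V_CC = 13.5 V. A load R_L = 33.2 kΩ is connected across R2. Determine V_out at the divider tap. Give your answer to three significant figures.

V_out ≈ 12.1 V

First combine the lower leg with the load: R2 ‖ R_L = 15.70 kΩ.
Then V_out = V_CC · R2'/(R1 + R2') = 13.5 × 15.70/17.45 = 12.15 V.
(Unloaded it would be 12.8 V; the load pulls it down.)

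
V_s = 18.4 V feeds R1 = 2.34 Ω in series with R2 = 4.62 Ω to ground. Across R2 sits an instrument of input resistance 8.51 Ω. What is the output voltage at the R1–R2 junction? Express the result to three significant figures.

The load sits in parallel with R2, giving an effective lower resistance R2' = R2·R_L/(R2+R_L) = 2.994 Ω.
Then V_out = V_s · R2'/(R1 + R2') = 18.4 × 2.994/5.334 = 10.33 V.

V_out ≈ 10.3 V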